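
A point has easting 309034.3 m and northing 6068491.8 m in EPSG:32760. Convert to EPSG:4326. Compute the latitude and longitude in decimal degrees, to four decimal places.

Zone 60S: λ₀ = 177°, k₀ = 0.9996, false easting 500000 m, false northing 10000000 m.
Meridian distance M = (N − FN)/k₀ = -3933081.4 m.
Inverse transverse Mercator on WGS84 gives φ = -35.50880034°, λ = 174.89430036°.

lat -35.5088°, lon 174.8943°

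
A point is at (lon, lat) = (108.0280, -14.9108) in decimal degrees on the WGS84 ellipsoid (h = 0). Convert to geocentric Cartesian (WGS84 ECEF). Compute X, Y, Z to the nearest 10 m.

X -1907870 m, Y 5862080 m, Z -1630560 m

WGS84: a = 6378137 m, e² = 0.006694380; N(φ) = a/√(1−e²sin²φ) = 6379550.997 m.
X = (N+h)·cosφ·cosλ = -1907873.222 m; Y = (N+h)·cosφ·sinλ = 5862080.838 m; Z = (N(1−e²)+h)·sinφ = -1630564.637 m.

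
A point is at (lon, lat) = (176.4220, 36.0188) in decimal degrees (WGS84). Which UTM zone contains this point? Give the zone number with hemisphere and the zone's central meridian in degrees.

Zone 60N, central meridian 177°

UTM zone = ⌊(λ + 180)/6⌋ + 1; 176.4220° ∈ [174°, 180°) → zone 60.
Hemisphere: N (φ ≥ 0).
Central meridian λ₀ = 6×60 − 183 = 177°.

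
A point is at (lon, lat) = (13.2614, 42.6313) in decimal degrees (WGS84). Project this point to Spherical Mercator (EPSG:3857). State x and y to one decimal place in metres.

x 1476252.3 m, y 5256019.3 m

Web Mercator is spherical with R = a = 6378137 m.
x = R·λ = 6378137 × 0.231455093 = 1476252.295 m.
y = R·ln tan(π/4 + φ/2) = 6378137 × 0.824068105 = 5256019.273 m.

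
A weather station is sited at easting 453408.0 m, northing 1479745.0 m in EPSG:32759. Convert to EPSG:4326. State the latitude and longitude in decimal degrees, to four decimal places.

lat -76.7559°, lon 169.1779°

Zone 59S: λ₀ = 171°, k₀ = 0.9996, false easting 500000 m, false northing 10000000 m.
Meridian distance M = (N − FN)/k₀ = -8523664.5 m.
Inverse transverse Mercator on WGS84 gives φ = -76.75590020°, λ = 169.17789968°.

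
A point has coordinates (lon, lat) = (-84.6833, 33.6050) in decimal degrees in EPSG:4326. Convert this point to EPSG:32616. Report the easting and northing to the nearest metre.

E 714950 m, N 3720767 m

Zone 16 central meridian λ₀ = 6×16 − 183 = -87°; Δλ = +2.3167°.
Transverse Mercator on WGS84 with k₀ = 0.9996 gives E = 714950.256 m, N = 3720766.521 m.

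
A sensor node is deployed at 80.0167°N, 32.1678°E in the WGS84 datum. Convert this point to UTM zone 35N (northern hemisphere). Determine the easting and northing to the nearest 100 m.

Zone 35 central meridian λ₀ = 6×35 − 183 = 27°; Δλ = +5.1678°.
Transverse Mercator on WGS84 with k₀ = 0.9996 gives E = 599888.562 m, N = 8887889.505 m.

E 599900 m, N 8887900 m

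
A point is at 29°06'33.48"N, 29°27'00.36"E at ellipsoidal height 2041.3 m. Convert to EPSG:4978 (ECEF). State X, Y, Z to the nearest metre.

X 4857877 m, Y 2742872 m, Z 3085484 m

WGS84: a = 6378137 m, e² = 0.006694380; N(φ) = a/√(1−e²sin²φ) = 6383195.428 m.
X = (N+h)·cosφ·cosλ = 4857877.377 m; Y = (N+h)·cosφ·sinλ = 2742872.430 m; Z = (N(1−e²)+h)·sinφ = 3085484.173 m.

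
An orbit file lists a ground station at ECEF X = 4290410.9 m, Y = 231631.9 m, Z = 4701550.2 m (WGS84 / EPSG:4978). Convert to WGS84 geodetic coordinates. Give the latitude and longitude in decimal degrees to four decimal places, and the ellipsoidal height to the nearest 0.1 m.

lat 47.7679°, lon 3.0903°, h 2675.2 m

λ = atan2(Y, X) = 3.09030038°; p = √(X²+Y²) = 4296659.1 m.
Bowring's method on WGS84 (a = 6378137 m, b = 6356752.314 m) gives φ = 47.76789956°, h = 2675.189 m.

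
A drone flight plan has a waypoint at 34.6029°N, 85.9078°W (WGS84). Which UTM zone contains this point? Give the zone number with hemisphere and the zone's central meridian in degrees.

Zone 16N, central meridian -87°

UTM zone = ⌊(λ + 180)/6⌋ + 1; -85.9078° ∈ [-90°, -84°) → zone 16.
Hemisphere: N (φ ≥ 0).
Central meridian λ₀ = 6×16 − 183 = -87°.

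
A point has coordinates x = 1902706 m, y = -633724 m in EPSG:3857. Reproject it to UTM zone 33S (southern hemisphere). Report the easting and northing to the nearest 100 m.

E 731700 m, N 9371400 m

Web Mercator inverse (R = 6378137 m) → φ = -5.68349582°, λ = 17.09229881°.
UTM 33S forward: E = 731734.405 m, N = 9371363.126 m.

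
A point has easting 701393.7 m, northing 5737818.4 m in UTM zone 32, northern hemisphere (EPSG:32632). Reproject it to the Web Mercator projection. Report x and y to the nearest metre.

Unproject from UTM 32N (λ₀ = 9°) → φ = 51.75500005°, λ = 11.91799946°.
Web Mercator (R = 6378137 m): x = 1326705.631 m, y = 6755946.973 m.

x 1326706 m, y 6755947 m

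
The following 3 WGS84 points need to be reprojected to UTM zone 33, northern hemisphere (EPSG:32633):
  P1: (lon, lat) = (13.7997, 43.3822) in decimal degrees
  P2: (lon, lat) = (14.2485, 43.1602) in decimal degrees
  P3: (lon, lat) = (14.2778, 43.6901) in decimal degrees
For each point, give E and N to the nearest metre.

UTM zone 33N: λ₀ = 15°, k₀ = 0.9996.
P1 (43.3822°, 13.7997°) → (402773.688, 4803958.436) m.
P2 (43.1602°, 14.2485°) → (438905.733, 4778879.060) m.
P3 (43.6901°, 14.2778°) → (441797.657, 4837707.254) m.

P1: E 402774 m, N 4803958 m; P2: E 438906 m, N 4778879 m; P3: E 441798 m, N 4837707 m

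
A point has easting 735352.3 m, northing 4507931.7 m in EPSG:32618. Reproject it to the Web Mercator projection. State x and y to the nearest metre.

x -8038915 m, y 4966533 m

Unproject from UTM 18N (λ₀ = -75°) → φ = 40.68869992°, λ = -72.21479960°.
Web Mercator (R = 6378137 m): x = -8038914.719 m, y = 4966532.842 m.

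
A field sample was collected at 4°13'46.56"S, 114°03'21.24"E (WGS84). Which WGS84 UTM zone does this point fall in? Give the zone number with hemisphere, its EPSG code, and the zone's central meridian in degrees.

Zone 50S (EPSG:32750), central meridian 117°

UTM zone = ⌊(λ + 180)/6⌋ + 1; 114.0559° ∈ [114°, 120°) → zone 50.
Hemisphere: S (φ < 0).
Central meridian λ₀ = 6×50 − 183 = 117°.
EPSG code: 32750.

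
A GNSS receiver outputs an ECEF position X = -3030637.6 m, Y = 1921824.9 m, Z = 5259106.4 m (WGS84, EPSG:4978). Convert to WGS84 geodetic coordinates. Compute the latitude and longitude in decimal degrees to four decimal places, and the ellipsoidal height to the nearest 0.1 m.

lat 55.8707°, lon 147.6199°, h 3295.5 m

λ = atan2(Y, X) = 147.61990001°; p = √(X²+Y²) = 3588617.5 m.
Bowring's method on WGS84 (a = 6378137 m, b = 6356752.314 m) gives φ = 55.87070036°, h = 3295.510 m.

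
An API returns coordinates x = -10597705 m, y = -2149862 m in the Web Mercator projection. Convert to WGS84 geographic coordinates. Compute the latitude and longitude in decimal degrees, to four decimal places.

lat -18.9569°, lon -95.2008°

R = 6378137 m. λ = x/R = -95.20080378°.
φ = 2·arctan(exp(y/R)) − 90° = 2·arctan(0.71386) − 90° = -18.95689792°.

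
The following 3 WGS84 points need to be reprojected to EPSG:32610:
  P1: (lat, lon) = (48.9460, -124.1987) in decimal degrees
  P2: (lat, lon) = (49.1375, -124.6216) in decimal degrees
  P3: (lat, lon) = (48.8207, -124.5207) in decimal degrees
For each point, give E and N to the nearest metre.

UTM zone 10N: λ₀ = -123°, k₀ = 0.9996.
P1 (48.9460°, -124.1987°) → (412230.184, 5422145.285) m.
P2 (49.1375°, -124.6216°) → (381721.174, 5444007.193) m.
P3 (48.8207°, -124.5207°) → (388375.185, 5408639.212) m.

P1: E 412230 m, N 5422145 m; P2: E 381721 m, N 5444007 m; P3: E 388375 m, N 5408639 m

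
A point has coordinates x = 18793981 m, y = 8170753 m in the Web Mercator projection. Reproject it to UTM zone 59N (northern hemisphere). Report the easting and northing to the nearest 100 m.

Web Mercator inverse (R = 6378137 m) → φ = 58.95539837°, λ = 168.82920382°.
UTM 59N forward: E = 375135.472 m, N = 6537112.589 m.

E 375100 m, N 6537100 m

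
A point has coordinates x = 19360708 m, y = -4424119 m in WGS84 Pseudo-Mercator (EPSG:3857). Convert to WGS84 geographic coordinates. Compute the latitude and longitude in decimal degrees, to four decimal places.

R = 6378137 m. λ = x/R = 173.92019908°.
φ = 2·arctan(exp(y/R)) − 90° = 2·arctan(0.49975) − 90° = -36.89239764°.

lat -36.8924°, lon 173.9202°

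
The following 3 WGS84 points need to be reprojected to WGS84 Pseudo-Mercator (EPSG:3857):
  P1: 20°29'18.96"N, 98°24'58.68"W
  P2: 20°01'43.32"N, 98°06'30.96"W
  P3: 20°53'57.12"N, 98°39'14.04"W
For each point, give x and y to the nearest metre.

Web Mercator: x = R·λ, y = R·ln tan(π/4+φ/2), R = 6378137 m.
P1 (20.4886°, -98.4163°) → (-10955652.402, 2331003.022) m.
P2 (20.0287°, -98.1086°) → (-10921399.394, 2276431.146) m.
P3 (20.8992°, -98.6539°) → (-10982101.913, 2379863.315) m.

P1: x -10955652 m, y 2331003 m; P2: x -10921399 m, y 2276431 m; P3: x -10982102 m, y 2379863 m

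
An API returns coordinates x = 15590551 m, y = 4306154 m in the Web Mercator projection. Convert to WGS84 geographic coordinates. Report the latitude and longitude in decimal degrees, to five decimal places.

lat 36.04020°, lon 140.05230°

R = 6378137 m. λ = x/R = 140.05230251°.
φ = 2·arctan(exp(y/R)) − 90° = 2·arctan(1.96431) − 90° = 36.04019825°.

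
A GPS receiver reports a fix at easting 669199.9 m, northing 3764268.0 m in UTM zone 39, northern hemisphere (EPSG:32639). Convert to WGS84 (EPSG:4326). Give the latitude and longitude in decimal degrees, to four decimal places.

lat 34.0054°, lon 52.8322°

Zone 39N: λ₀ = 51°, k₀ = 0.9996, false easting 500000 m.
Meridian distance M = (N − FN)/k₀ = 3765774.3 m.
Inverse transverse Mercator on WGS84 gives φ = 34.00539963°, λ = 52.83220024°.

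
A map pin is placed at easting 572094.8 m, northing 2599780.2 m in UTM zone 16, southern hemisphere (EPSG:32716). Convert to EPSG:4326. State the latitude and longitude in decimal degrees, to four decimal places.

lat -66.7120°, lon -85.3657°

Zone 16S: λ₀ = -87°, k₀ = 0.9996, false easting 500000 m, false northing 10000000 m.
Meridian distance M = (N − FN)/k₀ = -7403181.1 m.
Inverse transverse Mercator on WGS84 gives φ = -66.71200013°, λ = -85.36569975°.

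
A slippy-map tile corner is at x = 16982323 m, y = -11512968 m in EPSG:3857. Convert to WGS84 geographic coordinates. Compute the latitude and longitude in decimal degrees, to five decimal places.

lat -71.32110°, lon 152.55480°

R = 6378137 m. λ = x/R = 152.55480311°.
φ = 2·arctan(exp(y/R)) − 90° = 2·arctan(0.16446) − 90° = -71.32110068°.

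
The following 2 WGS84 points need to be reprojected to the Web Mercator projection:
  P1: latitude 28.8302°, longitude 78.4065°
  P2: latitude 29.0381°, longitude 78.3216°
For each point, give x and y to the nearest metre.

Web Mercator: x = R·λ, y = R·ln tan(π/4+φ/2), R = 6378137 m.
P1 (28.8302°, 78.4065°) → (8728171.655, 3354052.000) m.
P2 (29.0381°, 78.3216°) → (8718720.630, 3380496.205) m.

P1: x 8728172 m, y 3354052 m; P2: x 8718721 m, y 3380496 m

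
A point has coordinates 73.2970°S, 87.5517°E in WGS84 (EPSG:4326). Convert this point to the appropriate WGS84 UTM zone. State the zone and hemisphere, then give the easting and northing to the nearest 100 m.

Longitude 87.5517° lies in the 6° band [84°, 90°), giving zone 45; latitude is south of the equator, so 45S.
Zone 45 central meridian λ₀ = 6×45 − 183 = 87°; Δλ = +0.5517°.
Transverse Mercator on WGS84 with k₀ = 0.9996 gives E = 517698.458 m, N = 1866306.896 m.

Zone 45S: E 517700 m, N 1866300 m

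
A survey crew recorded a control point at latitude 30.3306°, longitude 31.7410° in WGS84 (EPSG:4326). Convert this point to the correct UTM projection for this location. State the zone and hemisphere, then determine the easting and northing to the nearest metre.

Longitude 31.7410° lies in the 6° band [30°, 36°), giving zone 36; latitude is north of the equator, so 36N.
Zone 36 central meridian λ₀ = 6×36 − 183 = 33°; Δλ = -1.2590°.
Transverse Mercator on WGS84 with k₀ = 0.9996 gives E = 378972.058 m, N = 3356090.993 m.

Zone 36N: E 378972 m, N 3356091 m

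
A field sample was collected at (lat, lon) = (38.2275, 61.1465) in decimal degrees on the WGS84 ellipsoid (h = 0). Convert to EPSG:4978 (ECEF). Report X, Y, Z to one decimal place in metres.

WGS84: a = 6378137 m, e² = 0.006694380; N(φ) = a/√(1−e²sin²φ) = 6386327.122 m.
X = (N+h)·cosφ·cosλ = 2420986.565 m; Y = (N+h)·cosφ·sinλ = 4394034.400 m; Z = (N(1−e²)+h)·sinφ = 3925312.047 m.

X 2420986.6 m, Y 4394034.4 m, Z 3925312.0 m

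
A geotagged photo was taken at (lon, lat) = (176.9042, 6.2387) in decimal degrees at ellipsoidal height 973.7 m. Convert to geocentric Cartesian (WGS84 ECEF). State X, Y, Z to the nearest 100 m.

WGS84: a = 6378137 m, e² = 0.006694380; N(φ) = a/√(1−e²sin²φ) = 6378389.131 m.
X = (N+h)·cosφ·cosλ = -6332328.199 m; Y = (N+h)·cosφ·sinλ = 342481.093 m; Z = (N(1−e²)+h)·sinφ = 688610.433 m.

X -6332300 m, Y 342500 m, Z 688600 m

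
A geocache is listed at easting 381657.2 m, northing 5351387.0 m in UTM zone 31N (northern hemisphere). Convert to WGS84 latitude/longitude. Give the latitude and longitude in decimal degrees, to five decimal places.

Zone 31N: λ₀ = 3°, k₀ = 0.9996, false easting 500000 m.
Meridian distance M = (N − FN)/k₀ = 5353528.4 m.
Inverse transverse Mercator on WGS84 gives φ = 48.30460039°, λ = 1.40409934°.

lat 48.30460°, lon 1.40410°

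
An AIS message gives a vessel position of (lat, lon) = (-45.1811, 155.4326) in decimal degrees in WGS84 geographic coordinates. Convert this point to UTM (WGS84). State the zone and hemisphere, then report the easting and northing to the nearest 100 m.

Longitude 155.4326° lies in the 6° band [150°, 156°), giving zone 56; latitude is south of the equator, so 56S.
Zone 56 central meridian λ₀ = 6×56 − 183 = 153°; Δλ = +2.4326°.
Transverse Mercator on WGS84 with k₀ = 0.9996 gives E = 691120.873 m, N = 4994052.572 m.

Zone 56S: E 691100 m, N 4994100 m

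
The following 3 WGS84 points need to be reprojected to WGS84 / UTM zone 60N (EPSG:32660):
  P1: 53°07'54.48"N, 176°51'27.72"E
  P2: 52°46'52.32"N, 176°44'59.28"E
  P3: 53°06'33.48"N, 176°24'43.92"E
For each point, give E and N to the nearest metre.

P1: E 490479 m, N 5886942 m; P2: E 483124 m, N 5847961 m; P3: E 460652 m, N 5884591 m

UTM zone 60N: λ₀ = 177°, k₀ = 0.9996.
P1 (53.1318°, 176.8577°) → (490479.304, 5886941.813) m.
P2 (52.7812°, 176.7498°) → (483124.239, 5847960.625) m.
P3 (53.1093°, 176.4122°) → (460652.408, 5884590.790) m.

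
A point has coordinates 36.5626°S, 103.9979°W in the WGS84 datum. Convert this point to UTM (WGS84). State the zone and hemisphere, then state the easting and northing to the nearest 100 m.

Zone 13S: E 589700 m, N 5953200 m

Longitude -103.9979° lies in the 6° band [-108°, -102°), giving zone 13; latitude is south of the equator, so 13S.
Zone 13 central meridian λ₀ = 6×13 − 183 = -105°; Δλ = +1.0021°.
Transverse Mercator on WGS84 with k₀ = 0.9996 gives E = 589672.377 m, N = 5953180.879 m.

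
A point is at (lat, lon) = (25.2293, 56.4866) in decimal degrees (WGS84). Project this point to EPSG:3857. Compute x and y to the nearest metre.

x 6288060 m, y 2903935 m

Web Mercator is spherical with R = a = 6378137 m.
x = R·λ = 6378137 × 0.985877153 = 6288059.549 m.
y = R·ln tan(π/4 + φ/2) = 6378137 × 0.455295230 = 2903935.351 m.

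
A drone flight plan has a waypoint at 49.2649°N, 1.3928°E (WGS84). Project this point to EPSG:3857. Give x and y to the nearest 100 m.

x 155000 m, y 6319900 m

Web Mercator is spherical with R = a = 6378137 m.
x = R·λ = 6378137 × 0.024308946 = 155045.787 m.
y = R·ln tan(π/4 + φ/2) = 6378137 × 0.990873902 = 6319929.498 m.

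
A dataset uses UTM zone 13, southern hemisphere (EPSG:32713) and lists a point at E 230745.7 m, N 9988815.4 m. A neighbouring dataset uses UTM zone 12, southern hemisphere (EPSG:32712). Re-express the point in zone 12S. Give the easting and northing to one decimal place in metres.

UTM 13S → geographic: φ = -0.10109980°, λ = -107.41900035°.
UTM 12S (λ₀ = -111°) forward: E = 898736.418 m, N = 9988803.425 m.

E 898736.4 m, N 9988803.4 m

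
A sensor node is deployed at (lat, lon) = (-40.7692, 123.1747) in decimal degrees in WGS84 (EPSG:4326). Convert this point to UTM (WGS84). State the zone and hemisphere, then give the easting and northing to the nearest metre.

Longitude 123.1747° lies in the 6° band [120°, 126°), giving zone 51; latitude is south of the equator, so 51S.
Zone 51 central meridian λ₀ = 6×51 − 183 = 123°; Δλ = +0.1747°.
Transverse Mercator on WGS84 with k₀ = 0.9996 gives E = 514743.673 m, N = 5486848.735 m.

Zone 51S: E 514744 m, N 5486849 m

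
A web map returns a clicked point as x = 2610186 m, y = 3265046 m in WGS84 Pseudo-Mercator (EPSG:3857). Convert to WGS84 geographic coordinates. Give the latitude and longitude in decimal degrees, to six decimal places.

R = 6378137 m. λ = x/R = 23.44769978°.
φ = 2·arctan(exp(y/R)) − 90° = 2·arctan(1.66848) − 90° = 28.12740372°.

lat 28.127404°, lon 23.447700°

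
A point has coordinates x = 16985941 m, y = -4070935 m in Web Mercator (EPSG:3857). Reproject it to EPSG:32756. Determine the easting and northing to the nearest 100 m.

E 462000 m, N 6203000 m

Web Mercator inverse (R = 6378137 m) → φ = -34.31319951°, λ = 152.58730415°.
UTM 56S forward: E = 462028.756 m, N = 6203039.105 m.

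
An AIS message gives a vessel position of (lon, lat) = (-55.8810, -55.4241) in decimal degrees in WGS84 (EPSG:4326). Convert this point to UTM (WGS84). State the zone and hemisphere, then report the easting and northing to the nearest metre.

Longitude -55.8810° lies in the 6° band [-60°, -54°), giving zone 21; latitude is south of the equator, so 21S.
Zone 21 central meridian λ₀ = 6×21 − 183 = -57°; Δλ = +1.1190°.
Transverse Mercator on WGS84 with k₀ = 0.9996 gives E = 570822.200 m, N = 3857444.037 m.

Zone 21S: E 570822 m, N 3857444 m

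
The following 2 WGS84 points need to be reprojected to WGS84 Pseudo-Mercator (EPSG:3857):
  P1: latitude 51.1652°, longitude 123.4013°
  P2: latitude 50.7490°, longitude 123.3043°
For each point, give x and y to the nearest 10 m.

P1: x 13736970 m, y 6650570 m; P2: x 13726170 m, y 6577010 m

Web Mercator: x = R·λ, y = R·ln tan(π/4+φ/2), R = 6378137 m.
P1 (51.1652°, 123.4013°) → (13736969.879, 6650567.878) m.
P2 (50.7490°, 123.3043°) → (13726171.889, 6577014.251) m.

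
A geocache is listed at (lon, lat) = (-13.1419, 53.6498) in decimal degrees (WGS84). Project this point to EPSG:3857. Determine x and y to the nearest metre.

Web Mercator is spherical with R = a = 6378137 m.
x = R·λ = 6378137 × -0.229369425 = -1462949.616 m.
y = R·ln tan(π/4 + φ/2) = 6378137 × 1.113822049 = 7104109.621 m.

x -1462950 m, y 7104110 m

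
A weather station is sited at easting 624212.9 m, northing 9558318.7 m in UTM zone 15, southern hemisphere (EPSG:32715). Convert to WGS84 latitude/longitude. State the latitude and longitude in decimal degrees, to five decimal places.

lat -3.99520°, lon -91.88110°

Zone 15S: λ₀ = -93°, k₀ = 0.9996, false easting 500000 m, false northing 10000000 m.
Meridian distance M = (N − FN)/k₀ = -441858.0 m.
Inverse transverse Mercator on WGS84 gives φ = -3.99519972°, λ = -91.88109985°.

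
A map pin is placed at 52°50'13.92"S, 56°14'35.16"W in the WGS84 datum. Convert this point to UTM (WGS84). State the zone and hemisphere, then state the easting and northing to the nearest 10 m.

Longitude -56.2431° lies in the 6° band [-60°, -54°), giving zone 21; latitude is south of the equator, so 21S.
Zone 21 central meridian λ₀ = 6×21 − 183 = -57°; Δλ = +0.7569°.
Transverse Mercator on WGS84 with k₀ = 0.9996 gives E = 550986.301 m, N = 4145570.991 m.

Zone 21S: E 550990 m, N 4145570 m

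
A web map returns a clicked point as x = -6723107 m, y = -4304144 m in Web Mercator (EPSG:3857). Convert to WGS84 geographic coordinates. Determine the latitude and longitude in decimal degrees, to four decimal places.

lat -36.0256°, lon -60.3947°

R = 6378137 m. λ = x/R = -60.39469775°.
φ = 2·arctan(exp(y/R)) − 90° = 2·arctan(0.50924) − 90° = -36.02559662°.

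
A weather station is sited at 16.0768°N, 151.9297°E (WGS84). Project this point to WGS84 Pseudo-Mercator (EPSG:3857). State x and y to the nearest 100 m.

x 16912700 m, y 1813600 m

Web Mercator is spherical with R = a = 6378137 m.
x = R·λ = 6378137 × 2.651673497 = 16912736.840 m.
y = R·ln tan(π/4 + φ/2) = 6378137 × 0.284349231 = 1813618.349 m.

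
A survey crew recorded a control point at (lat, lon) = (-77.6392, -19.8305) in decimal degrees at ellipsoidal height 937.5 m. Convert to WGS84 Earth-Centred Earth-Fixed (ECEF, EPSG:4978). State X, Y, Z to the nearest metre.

X 1288695 m, Y -464734 m, Z -6209353 m

WGS84: a = 6378137 m, e² = 0.006694380; N(φ) = a/√(1−e²sin²φ) = 6398605.644 m.
X = (N+h)·cosφ·cosλ = 1288694.937 m; Y = (N+h)·cosφ·sinλ = -464733.797 m; Z = (N(1−e²)+h)·sinφ = -6209353.365 m.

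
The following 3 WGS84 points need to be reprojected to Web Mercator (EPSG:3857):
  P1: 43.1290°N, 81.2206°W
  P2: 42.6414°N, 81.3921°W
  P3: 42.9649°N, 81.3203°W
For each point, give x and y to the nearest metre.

Web Mercator: x = R·λ, y = R·ln tan(π/4+φ/2), R = 6378137 m.
P1 (43.1290°, -81.2206°) → (-9041435.834, 5331627.620) m.
P2 (42.6414°, -81.3921°) → (-9060527.127, 5257547.582) m.
P3 (42.9649°, -81.3203°) → (-9052534.387, 5306630.794) m.

P1: x -9041436 m, y 5331628 m; P2: x -9060527 m, y 5257548 m; P3: x -9052534 m, y 5306631 m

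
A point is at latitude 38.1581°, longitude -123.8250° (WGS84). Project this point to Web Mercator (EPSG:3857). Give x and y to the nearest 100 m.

x -13784100 m, y 4601800 m

Web Mercator is spherical with R = a = 6378137 m.
x = R·λ = 6378137 × -2.161153946 = -13784135.947 m.
y = R·ln tan(π/4 + φ/2) = 6378137 × 0.721493467 = 4601784.178 m.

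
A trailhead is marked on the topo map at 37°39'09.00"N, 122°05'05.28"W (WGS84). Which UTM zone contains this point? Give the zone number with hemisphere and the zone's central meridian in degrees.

UTM zone = ⌊(λ + 180)/6⌋ + 1; -122.0848° ∈ [-126°, -120°) → zone 10.
Hemisphere: N (φ ≥ 0).
Central meridian λ₀ = 6×10 − 183 = -123°.

Zone 10N, central meridian -123°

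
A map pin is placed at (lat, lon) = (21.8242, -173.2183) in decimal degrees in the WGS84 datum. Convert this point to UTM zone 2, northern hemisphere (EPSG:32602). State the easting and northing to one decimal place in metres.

Zone 2 central meridian λ₀ = 6×2 − 183 = -171°; Δλ = -2.2183°.
Transverse Mercator on WGS84 with k₀ = 0.9996 gives E = 270702.321 m, N = 2415019.314 m.

E 270702.3 m, N 2415019.3 m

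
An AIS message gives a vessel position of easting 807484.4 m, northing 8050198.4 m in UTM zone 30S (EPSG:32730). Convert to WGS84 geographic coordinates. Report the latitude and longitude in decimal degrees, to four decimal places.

Zone 30S: λ₀ = -3°, k₀ = 0.9996, false easting 500000 m, false northing 10000000 m.
Meridian distance M = (N − FN)/k₀ = -1950581.8 m.
Inverse transverse Mercator on WGS84 gives φ = -17.61370010°, λ = -0.10270046°.

lat -17.6137°, lon -0.1027°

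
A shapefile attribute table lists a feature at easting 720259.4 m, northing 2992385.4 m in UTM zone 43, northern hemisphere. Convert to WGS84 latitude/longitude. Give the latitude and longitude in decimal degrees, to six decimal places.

Zone 43N: λ₀ = 75°, k₀ = 0.9996, false easting 500000 m.
Meridian distance M = (N − FN)/k₀ = 2993582.8 m.
Inverse transverse Mercator on WGS84 gives φ = 27.03620041°, λ = 77.22040003°.

lat 27.036200°, lon 77.220400°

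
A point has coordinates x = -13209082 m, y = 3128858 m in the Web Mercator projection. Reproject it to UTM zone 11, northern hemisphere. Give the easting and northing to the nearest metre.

E 335431 m, N 2992293 m

Web Mercator inverse (R = 6378137 m) → φ = 27.04310354°, λ = -118.65920250°.
UTM 11N forward: E = 335431.135 m, N = 2992292.952 m.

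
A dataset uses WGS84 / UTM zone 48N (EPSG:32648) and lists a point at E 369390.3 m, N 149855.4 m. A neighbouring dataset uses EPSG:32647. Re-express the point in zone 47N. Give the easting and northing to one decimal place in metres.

E 1037503.2 m, N 150360.2 m

UTM 48N → geographic: φ = 1.35549986°, λ = 103.82599987°.
UTM 47N (λ₀ = 99°) forward: E = 1037503.204 m, N = 150360.200 m.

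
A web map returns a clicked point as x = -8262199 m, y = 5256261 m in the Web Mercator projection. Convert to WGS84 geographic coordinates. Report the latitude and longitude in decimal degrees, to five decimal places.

R = 6378137 m. λ = x/R = -74.22059642°.
φ = 2·arctan(exp(y/R)) − 90° = 2·arctan(2.27984) − 90° = 42.63289759°.

lat 42.63290°, lon -74.22060°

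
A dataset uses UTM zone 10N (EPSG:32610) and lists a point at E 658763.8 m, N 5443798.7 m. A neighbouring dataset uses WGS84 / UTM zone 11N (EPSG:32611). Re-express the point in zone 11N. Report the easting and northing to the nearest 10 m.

E 221060 m, N 5448560 m

UTM 10N → geographic: φ = 49.12649985°, λ = -120.82380038°.
UTM 11N (λ₀ = -117°) forward: E = 221056.182 m, N = 5448561.549 m.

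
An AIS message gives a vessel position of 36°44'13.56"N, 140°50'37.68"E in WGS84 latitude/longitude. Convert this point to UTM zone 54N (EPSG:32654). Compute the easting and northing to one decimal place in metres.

Zone 54 central meridian λ₀ = 6×54 − 183 = 141°; Δλ = -0.1562°.
Transverse Mercator on WGS84 with k₀ = 0.9996 gives E = 486054.231 m, N = 4065720.036 m.

E 486054.2 m, N 4065720.0 m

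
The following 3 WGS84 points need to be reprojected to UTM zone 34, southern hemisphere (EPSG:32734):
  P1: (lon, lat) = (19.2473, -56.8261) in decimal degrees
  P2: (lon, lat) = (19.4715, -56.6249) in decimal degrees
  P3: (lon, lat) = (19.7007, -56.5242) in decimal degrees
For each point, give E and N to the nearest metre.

P1: E 393038 m, N 3700602 m; P2: E 406219 m, N 3723322 m; P3: E 420068 m, N 3734820 m

UTM zone 34S: λ₀ = 21°, k₀ = 0.9996.
P1 (-56.8261°, 19.2473°) → (393037.752, 3700602.012) m.
P2 (-56.6249°, 19.4715°) → (406219.085, 3723322.477) m.
P3 (-56.5242°, 19.7007°) → (420068.432, 3734819.863) m.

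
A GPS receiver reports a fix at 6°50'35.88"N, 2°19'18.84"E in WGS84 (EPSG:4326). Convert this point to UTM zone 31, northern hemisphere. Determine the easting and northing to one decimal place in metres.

Zone 31 central meridian λ₀ = 6×31 − 183 = 3°; Δλ = -0.6781°.
Transverse Mercator on WGS84 with k₀ = 0.9996 gives E = 425076.741 m, N = 756479.112 m.

E 425076.7 m, N 756479.1 m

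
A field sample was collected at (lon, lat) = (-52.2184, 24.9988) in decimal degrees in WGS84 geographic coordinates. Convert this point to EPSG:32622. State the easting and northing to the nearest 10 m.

E 377040 m, N 2765370 m

Zone 22 central meridian λ₀ = 6×22 − 183 = -51°; Δλ = -1.2184°.
Transverse Mercator on WGS84 with k₀ = 0.9996 gives E = 377044.416 m, N = 2765367.406 m.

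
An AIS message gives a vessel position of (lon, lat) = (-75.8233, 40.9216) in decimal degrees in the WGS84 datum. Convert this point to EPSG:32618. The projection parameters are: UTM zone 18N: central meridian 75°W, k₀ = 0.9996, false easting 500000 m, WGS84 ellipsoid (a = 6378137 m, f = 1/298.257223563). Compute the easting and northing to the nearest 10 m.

Zone 18 central meridian λ₀ = 6×18 − 183 = -75°; Δλ = -0.8233°.
Transverse Mercator on WGS84 with k₀ = 0.9996 gives E = 430676.886 m, N = 4530380.233 m.

E 430680 m, N 4530380 m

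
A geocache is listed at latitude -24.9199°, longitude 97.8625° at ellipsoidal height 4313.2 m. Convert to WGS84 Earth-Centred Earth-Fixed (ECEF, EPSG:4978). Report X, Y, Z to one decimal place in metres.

X -792278.6 m, Y 5737223.7 m, Z -2672847.7 m

WGS84: a = 6378137 m, e² = 0.006694380; N(φ) = a/√(1−e²sin²φ) = 6381930.580 m.
X = (N+h)·cosφ·cosλ = -792278.614 m; Y = (N+h)·cosφ·sinλ = 5737223.674 m; Z = (N(1−e²)+h)·sinφ = -2672847.672 m.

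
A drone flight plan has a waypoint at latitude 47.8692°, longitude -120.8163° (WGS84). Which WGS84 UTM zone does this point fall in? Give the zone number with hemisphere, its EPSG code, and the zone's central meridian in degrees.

Zone 10N (EPSG:32610), central meridian -123°

UTM zone = ⌊(λ + 180)/6⌋ + 1; -120.8163° ∈ [-126°, -120°) → zone 10.
Hemisphere: N (φ ≥ 0).
Central meridian λ₀ = 6×10 − 183 = -123°.
EPSG code: 32610.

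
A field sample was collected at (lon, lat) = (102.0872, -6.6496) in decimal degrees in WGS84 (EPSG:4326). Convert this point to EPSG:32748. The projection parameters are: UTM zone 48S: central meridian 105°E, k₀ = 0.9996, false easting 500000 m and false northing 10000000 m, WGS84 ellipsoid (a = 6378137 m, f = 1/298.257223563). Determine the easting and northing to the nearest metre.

E 177908 m, N 9264038 m

Zone 48 central meridian λ₀ = 6×48 − 183 = 105°; Δλ = -2.9128°.
Transverse Mercator on WGS84 with k₀ = 0.9996 gives E = 177908.281 m, N = 9264037.681 m.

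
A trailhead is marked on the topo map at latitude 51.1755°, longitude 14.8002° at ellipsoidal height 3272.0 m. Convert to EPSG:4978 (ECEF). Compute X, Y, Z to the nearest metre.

X 3875885 m, Y 1024067 m, Z 4948358 m

WGS84: a = 6378137 m, e² = 0.006694380; N(φ) = a/√(1−e²sin²φ) = 6391134.297 m.
X = (N+h)·cosφ·cosλ = 3875884.965 m; Y = (N+h)·cosφ·sinλ = 1024067.454 m; Z = (N(1−e²)+h)·sinφ = 4948357.562 m.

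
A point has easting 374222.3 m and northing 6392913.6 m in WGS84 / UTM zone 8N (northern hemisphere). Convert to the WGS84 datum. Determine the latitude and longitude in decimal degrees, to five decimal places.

lat 57.66090°, lon -137.10820°

Zone 8N: λ₀ = -135°, k₀ = 0.9996, false easting 500000 m.
Meridian distance M = (N − FN)/k₀ = 6395471.8 m.
Inverse transverse Mercator on WGS84 gives φ = 57.66090039°, λ = -137.10819948°.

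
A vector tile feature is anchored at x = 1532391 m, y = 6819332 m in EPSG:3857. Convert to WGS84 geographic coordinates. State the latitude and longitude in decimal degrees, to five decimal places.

R = 6378137 m. λ = x/R = 13.76570257°.
φ = 2·arctan(exp(y/R)) − 90° = 2·arctan(2.91297) − 90° = 52.10609737°.

lat 52.10610°, lon 13.76570°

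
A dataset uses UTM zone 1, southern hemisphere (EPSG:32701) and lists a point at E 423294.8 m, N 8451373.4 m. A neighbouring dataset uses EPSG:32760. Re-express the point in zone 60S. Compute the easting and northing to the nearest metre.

UTM 1S → geographic: φ = -14.00709984°, λ = -177.71029962°.
UTM 60S (λ₀ = 177°) forward: E = 1071943.765 m, N = 8445084.851 m.

E 1071944 m, N 8445085 m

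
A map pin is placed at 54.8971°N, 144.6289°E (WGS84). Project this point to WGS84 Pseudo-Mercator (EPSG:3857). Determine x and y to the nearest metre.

Web Mercator is spherical with R = a = 6378137 m.
x = R·λ = 6378137 × 2.524250499 = 16100015.502 m.
y = R·ln tan(π/4 + φ/2) = 6378137 × 1.151107428 = 7341920.878 m.

x 16100016 m, y 7341921 m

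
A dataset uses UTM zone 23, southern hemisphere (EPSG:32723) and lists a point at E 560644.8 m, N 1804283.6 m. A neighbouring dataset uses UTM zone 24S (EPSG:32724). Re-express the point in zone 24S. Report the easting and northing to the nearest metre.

UTM 23S → geographic: φ = -73.84479980°, λ = -43.04700070°.
UTM 24S (λ₀ = -39°) forward: E = 374399.749 m, N = 1801013.798 m.

E 374400 m, N 1801014 m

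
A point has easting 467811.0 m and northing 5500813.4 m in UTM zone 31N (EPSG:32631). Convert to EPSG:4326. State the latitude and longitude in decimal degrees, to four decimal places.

Zone 31N: λ₀ = 3°, k₀ = 0.9996, false easting 500000 m.
Meridian distance M = (N − FN)/k₀ = 5503014.6 m.
Inverse transverse Mercator on WGS84 gives φ = 49.65900021°, λ = 2.55399962°.

lat 49.6590°, lon 2.5540°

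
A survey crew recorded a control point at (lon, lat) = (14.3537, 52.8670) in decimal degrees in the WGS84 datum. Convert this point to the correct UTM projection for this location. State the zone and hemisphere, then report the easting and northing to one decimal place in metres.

Longitude 14.3537° lies in the 6° band [12°, 18°), giving zone 33; latitude is north of the equator, so 33N.
Zone 33 central meridian λ₀ = 6×33 − 183 = 15°; Δλ = -0.6463°.
Transverse Mercator on WGS84 with k₀ = 0.9996 gives E = 456493.6499 m, N = 5857671.168 m.

Zone 33N: E 456493.6 m, N 5857671.2 m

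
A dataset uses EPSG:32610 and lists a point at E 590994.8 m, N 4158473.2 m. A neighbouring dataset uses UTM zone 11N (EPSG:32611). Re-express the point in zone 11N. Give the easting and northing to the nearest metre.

E 60998 m, N 4169599 m

UTM 10N → geographic: φ = 37.56880045°, λ = -121.96959970°.
UTM 11N (λ₀ = -117°) forward: E = 60997.897 m, N = 4169598.977 m.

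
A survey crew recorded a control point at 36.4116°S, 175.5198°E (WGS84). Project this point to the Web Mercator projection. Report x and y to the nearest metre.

x 19538775 m, y -4357406 m

Web Mercator is spherical with R = a = 6378137 m.
x = R·λ = 6378137 × 3.063398412 = 19538774.760 m.
y = R·ln tan(π/4 + φ/2) = 6378137 × -0.683178443 = -4357405.703 m.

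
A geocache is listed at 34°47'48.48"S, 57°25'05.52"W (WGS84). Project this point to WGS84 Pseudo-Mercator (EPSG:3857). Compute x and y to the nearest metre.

x -6391765 m, y -4136301 m

Web Mercator is spherical with R = a = 6378137 m.
x = R·λ = 6378137 × -1.002136641 = -6391764.786 m.
y = R·ln tan(π/4 + φ/2) = 6378137 × -0.648512449 = -4136301.248 m.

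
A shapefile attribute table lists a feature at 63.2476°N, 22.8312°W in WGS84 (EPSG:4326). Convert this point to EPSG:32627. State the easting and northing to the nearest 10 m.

E 408040 m, N 7014490 m

Zone 27 central meridian λ₀ = 6×27 − 183 = -21°; Δλ = -1.8312°.
Transverse Mercator on WGS84 with k₀ = 0.9996 gives E = 408040.818 m, N = 7014488.957 m.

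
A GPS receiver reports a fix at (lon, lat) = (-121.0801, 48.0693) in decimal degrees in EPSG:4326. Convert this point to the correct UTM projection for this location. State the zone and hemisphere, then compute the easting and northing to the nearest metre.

Zone 10N: E 643021 m, N 5325786 m

Longitude -121.0801° lies in the 6° band [-126°, -120°), giving zone 10; latitude is north of the equator, so 10N.
Zone 10 central meridian λ₀ = 6×10 − 183 = -123°; Δλ = +1.9199°.
Transverse Mercator on WGS84 with k₀ = 0.9996 gives E = 643021.167 m, N = 5325785.671 m.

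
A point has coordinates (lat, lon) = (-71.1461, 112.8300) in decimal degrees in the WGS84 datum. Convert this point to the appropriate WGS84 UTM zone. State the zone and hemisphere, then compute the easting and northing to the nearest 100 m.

Longitude 112.8300° lies in the 6° band [108°, 114°), giving zone 49; latitude is south of the equator, so 49S.
Zone 49 central meridian λ₀ = 6×49 − 183 = 111°; Δλ = +1.8300°.
Transverse Mercator on WGS84 with k₀ = 0.9996 gives E = 565994.579 m, N = 2105311.131 m.

Zone 49S: E 566000 m, N 2105300 m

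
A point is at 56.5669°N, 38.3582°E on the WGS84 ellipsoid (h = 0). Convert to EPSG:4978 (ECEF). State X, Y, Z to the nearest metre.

WGS84: a = 6378137 m, e² = 0.006694380; N(φ) = a/√(1−e²sin²φ) = 6393057.372 m.
X = (N+h)·cosφ·cosλ = 2762028.451 m; Y = (N+h)·cosφ·sinλ = 2185877.798 m; Z = (N(1−e²)+h)·sinφ = 5299480.477 m.

X 2762028 m, Y 2185878 m, Z 5299480 m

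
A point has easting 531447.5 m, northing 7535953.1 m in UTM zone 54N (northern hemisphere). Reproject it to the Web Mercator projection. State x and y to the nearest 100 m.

Unproject from UTM 54N (λ₀ = 141°) → φ = 67.93629958°, λ = 141.75019962°.
Web Mercator (R = 6378137 m): x = 15779560.042 m, y = 10428093.855 m.

x 15779600 m, y 10428100 m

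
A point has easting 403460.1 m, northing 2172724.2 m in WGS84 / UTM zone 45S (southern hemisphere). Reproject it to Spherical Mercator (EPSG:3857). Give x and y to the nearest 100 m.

Unproject from UTM 45S (λ₀ = 87°) → φ = -70.53209960°, λ = 84.40390023°.
Web Mercator (R = 6378137 m): x = 9395799.195 m, y = -11244151.884 m.

x 9395800 m, y -11244200 m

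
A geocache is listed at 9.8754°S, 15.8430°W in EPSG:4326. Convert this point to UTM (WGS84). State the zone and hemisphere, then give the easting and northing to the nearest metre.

Zone 28S: E 407573 m, N 8908247 m

Longitude -15.8430° lies in the 6° band [-18°, -12°), giving zone 28; latitude is south of the equator, so 28S.
Zone 28 central meridian λ₀ = 6×28 − 183 = -15°; Δλ = -0.8430°.
Transverse Mercator on WGS84 with k₀ = 0.9996 gives E = 407572.847 m, N = 8908247.051 m.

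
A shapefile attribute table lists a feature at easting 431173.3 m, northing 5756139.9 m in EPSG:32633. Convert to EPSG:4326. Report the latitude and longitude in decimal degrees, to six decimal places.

Zone 33N: λ₀ = 15°, k₀ = 0.9996, false easting 500000 m.
Meridian distance M = (N − FN)/k₀ = 5758443.3 m.
Inverse transverse Mercator on WGS84 gives φ = 51.95170009°, λ = 13.99849930°.

lat 51.951700°, lon 13.998499°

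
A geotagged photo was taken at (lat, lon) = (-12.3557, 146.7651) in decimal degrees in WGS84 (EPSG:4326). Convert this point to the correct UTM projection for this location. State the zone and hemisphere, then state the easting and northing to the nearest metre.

Zone 55S: E 474463 m, N 8634102 m

Longitude 146.7651° lies in the 6° band [144°, 150°), giving zone 55; latitude is south of the equator, so 55S.
Zone 55 central meridian λ₀ = 6×55 − 183 = 147°; Δλ = -0.2349°.
Transverse Mercator on WGS84 with k₀ = 0.9996 gives E = 474462.951 m, N = 8634102.050 m.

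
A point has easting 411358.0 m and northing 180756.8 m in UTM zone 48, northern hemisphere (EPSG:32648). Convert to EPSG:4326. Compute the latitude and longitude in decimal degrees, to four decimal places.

Zone 48N: λ₀ = 105°, k₀ = 0.9996, false easting 500000 m.
Meridian distance M = (N − FN)/k₀ = 180829.1 m.
Inverse transverse Mercator on WGS84 gives φ = 1.63519986°, λ = 104.20310019°.

lat 1.6352°, lon 104.2031°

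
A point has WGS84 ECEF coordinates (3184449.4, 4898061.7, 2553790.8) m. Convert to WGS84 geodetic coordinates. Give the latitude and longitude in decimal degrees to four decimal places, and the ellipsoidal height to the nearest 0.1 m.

λ = atan2(Y, X) = 56.97030008°; p = √(X²+Y²) = 5842236.4 m.
Bowring's method on WGS84 (a = 6378137 m, b = 6356752.314 m) gives φ = 23.75289968°, h = 1323.686 m.

lat 23.7529°, lon 56.9703°, h 1323.7 m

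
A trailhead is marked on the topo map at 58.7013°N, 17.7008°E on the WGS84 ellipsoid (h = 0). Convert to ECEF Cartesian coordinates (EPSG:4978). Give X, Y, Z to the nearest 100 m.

WGS84: a = 6378137 m, e² = 0.006694380; N(φ) = a/√(1−e²sin²φ) = 6393781.586 m.
X = (N+h)·cosφ·cosλ = 3164315.575 m; Y = (N+h)·cosφ·sinλ = 1009910.600 m; Z = (N(1−e²)+h)·sinφ = 5426725.103 m.

X 3164300 m, Y 1009900 m, Z 5426700 m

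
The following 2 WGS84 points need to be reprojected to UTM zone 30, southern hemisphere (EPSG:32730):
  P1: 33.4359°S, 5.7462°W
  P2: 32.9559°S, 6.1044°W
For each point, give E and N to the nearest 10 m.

UTM zone 30S: λ₀ = -3°, k₀ = 0.9996.
P1 (-33.4359°, -5.7462°) → (244691.644, 6297014.574) m.
P2 (-32.9559°, -6.1044°) → (209797.312, 6349322.612) m.

P1: E 244690 m, N 6297010 m; P2: E 209800 m, N 6349320 m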